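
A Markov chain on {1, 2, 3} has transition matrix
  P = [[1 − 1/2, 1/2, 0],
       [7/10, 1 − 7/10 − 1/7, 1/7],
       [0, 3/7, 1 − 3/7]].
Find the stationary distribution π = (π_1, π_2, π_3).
π = (21/41, 15/41, 5/41)

This is a birth-death chain on three states, which satisfies detailed balance: π_1 · P_{12} = π_2 · P_{21} and π_2 · P_{23} = π_3 · P_{32}.
From π_1 · 1/2 = π_2 · 7/10: π_2/π_1 = (1/2)/(7/10) = 5/7.
From π_2 · 1/7 = π_3 · 3/7: π_3/π_2 = (1/7)/(3/7) = 1/3.
Take π_1 proportional to 1; then unnormalized π = (1, 5/7, 5/21). Normalize by dividing by the sum 41/21:
  π = (21/41, 15/41, 5/41).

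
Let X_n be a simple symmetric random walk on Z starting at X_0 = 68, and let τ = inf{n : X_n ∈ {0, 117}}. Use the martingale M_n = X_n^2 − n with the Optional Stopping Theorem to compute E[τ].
E[τ] = 3332

M_n = X_n^2 − n is a martingale (since E[X_{n+1}^2 | F_n] = X_n^2 + 1). By OST (τ has finite mean in a bounded region), E[M_τ] = E[M_0] = X_0^2 − 0 = 68^2 = 4624. Also E[M_τ] = E[X_τ^2] − E[τ]. The walk exits at 0 or 117, with P(hit 117 first) = 68/117, so E[X_τ^2] = 117^2 · 68/117 + 0 = 7956. Thus E[τ] = E[X_τ^2] − E[M_τ] = 7956 − 4624 = 3332 = 68(117 − 68) = 3332.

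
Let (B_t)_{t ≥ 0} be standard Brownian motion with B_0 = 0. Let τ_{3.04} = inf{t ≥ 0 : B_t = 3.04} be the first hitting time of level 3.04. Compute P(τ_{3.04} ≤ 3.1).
P(τ_{3.04} ≤ 3.1) = 2(1 − Φ(3.04/√3.1)) = 2(1 − Φ(1.7266)) ≈ 0.0842

By the reflection principle for standard BM, P(τ_b ≤ t) = 2 · P(B_t ≥ b). Since B_t ~ N(0, t), P(B_t ≥ 3.04) = 1 − Φ(3.04/√t) = 1 − Φ(3.04/√3.1) = 1 − Φ(1.7266) ≈ 0.04212. Doubling: P(τ_{3.04} ≤ 3.1) ≈ 2 · 0.04212 = 0.08424 ≈ 0.0842.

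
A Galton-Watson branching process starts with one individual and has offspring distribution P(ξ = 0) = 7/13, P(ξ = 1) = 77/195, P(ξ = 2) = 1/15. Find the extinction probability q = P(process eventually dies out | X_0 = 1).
q = 1

Mean offspring μ = 0·7/13 + 1·77/195 + 2·1/15 = 103/195 ≤ 1. For μ ≤ 1 with offspring not concentrated at 1, the Galton-Watson process goes extinct almost surely, so q = 1.
(Algebraic check: The pgf is f(s) = 7/13 + 77/195·s + 1/15·s². The extinction probability q is the smallest fixed point of f in [0, 1]. Setting s = f(s):
  1/15·s² + (77/195 − 1)·s + 7/13 = 0
  1/15·s² − (7/13 + 1/15)·s + 7/13 = 0
which factors as (s − 1)·(1/15·s − 7/13) = 0, giving roots s = 1 and s = (7/13)/(1/15) = 105/13. Since 105/13 ≥ 1, the smallest root in [0, 1] is s = 1.)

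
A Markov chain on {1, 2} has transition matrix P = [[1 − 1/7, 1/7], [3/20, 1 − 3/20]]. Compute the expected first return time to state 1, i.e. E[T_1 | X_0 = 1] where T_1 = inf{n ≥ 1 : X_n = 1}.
E[T_1 | X_0 = 1] = 1/π_1 = 41/21

For an irreducible recurrent Markov chain with stationary distribution π, E[T_i | X_0 = i] = 1/π_i (Kac's formula). Here π_1 = (3/20)/(1/7 + 3/20) = (3/20)/(41/140) = 21/41, so E[T_1 | X_0 = 1] = 1/π_1 = (1/7 + 3/20)/(3/20) = (41/140)/(3/20) = 41/21.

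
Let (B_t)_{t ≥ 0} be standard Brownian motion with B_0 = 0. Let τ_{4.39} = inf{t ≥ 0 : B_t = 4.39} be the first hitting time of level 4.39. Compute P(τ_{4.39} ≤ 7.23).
P(τ_{4.39} ≤ 7.23) = 2(1 − Φ(4.39/√7.23)) = 2(1 − Φ(1.6327)) ≈ 0.1025

By the reflection principle for standard BM, P(τ_b ≤ t) = 2 · P(B_t ≥ b). Since B_t ~ N(0, t), P(B_t ≥ 4.39) = 1 − Φ(4.39/√t) = 1 − Φ(4.39/√7.23) = 1 − Φ(1.6327) ≈ 0.05127. Doubling: P(τ_{4.39} ≤ 7.23) ≈ 2 · 0.05127 = 0.10254 ≈ 0.1025.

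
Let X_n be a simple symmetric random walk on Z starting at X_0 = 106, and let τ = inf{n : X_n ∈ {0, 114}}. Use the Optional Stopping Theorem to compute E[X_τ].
E[X_τ] = 106

X_n is a martingale and τ is a bounded-mean stopping time (indeed τ is finite a.s. with bounded expectation since the walk is in a bounded region). By the OST, E[X_τ] = E[X_0] = 106. Equivalently: E[X_τ] = 114 · P(hit 114 first) + 0 · P(hit 0 first) = 114 · (106/114) = 106.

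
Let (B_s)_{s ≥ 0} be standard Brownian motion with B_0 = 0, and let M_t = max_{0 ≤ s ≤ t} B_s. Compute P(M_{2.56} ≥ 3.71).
P(M_{2.56} ≥ 3.71) = 2·P(B_{2.56} ≥ 3.71) = 2(1 − Φ(3.71/√2.56)) ≈ 0.0204

By the reflection principle for Brownian motion, P(M_t ≥ a) = 2 · P(B_t ≥ a) for a ≥ 0. Since B_t ~ N(0, t), P(B_t ≥ 3.71) = 1 − Φ(3.71/√t) = 1 − Φ(3.71/√2.56) = 1 − Φ(2.3187). So
  P(M_{2.56} ≥ 3.71) = 2(1 − Φ(2.3187)) ≈ 0.0204.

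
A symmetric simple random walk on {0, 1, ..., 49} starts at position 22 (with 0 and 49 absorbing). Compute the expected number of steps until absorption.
E[τ | X_0 = 22] = 594

Let v_k = E[τ | X_0 = k]. Boundary: v_0 = v_49 = 0. Recurrence: v_k = 1 + (v_{k-1} + v_{k+1})/2 for 1 ≤ k ≤ 48. The particular solution to v_k − (v_{k-1} + v_{k+1})/2 = 1 is v_k = −k^2. Adding homogeneous solution A + B k and matching boundaries gives v_k = k (49 − k). Substituting k = 22: v_22 = 22 · 27 = 594.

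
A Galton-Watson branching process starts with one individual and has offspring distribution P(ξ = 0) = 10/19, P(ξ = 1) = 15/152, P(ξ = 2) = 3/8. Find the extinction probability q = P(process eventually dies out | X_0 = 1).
q = 1

Mean offspring μ = 0·10/19 + 1·15/152 + 2·3/8 = 129/152 ≤ 1. For μ ≤ 1 with offspring not concentrated at 1, the Galton-Watson process goes extinct almost surely, so q = 1.
(Algebraic check: The pgf is f(s) = 10/19 + 15/152·s + 3/8·s². The extinction probability q is the smallest fixed point of f in [0, 1]. Setting s = f(s):
  3/8·s² + (15/152 − 1)·s + 10/19 = 0
  3/8·s² − (10/19 + 3/8)·s + 10/19 = 0
which factors as (s − 1)·(3/8·s − 10/19) = 0, giving roots s = 1 and s = (10/19)/(3/8) = 80/57. Since 80/57 ≥ 1, the smallest root in [0, 1] is s = 1.)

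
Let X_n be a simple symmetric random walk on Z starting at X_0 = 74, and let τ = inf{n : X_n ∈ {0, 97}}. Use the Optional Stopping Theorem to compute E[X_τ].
E[X_τ] = 74

X_n is a martingale and τ is a bounded-mean stopping time (indeed τ is finite a.s. with bounded expectation since the walk is in a bounded region). By the OST, E[X_τ] = E[X_0] = 74. Equivalently: E[X_τ] = 97 · P(hit 97 first) + 0 · P(hit 0 first) = 97 · (74/97) = 74.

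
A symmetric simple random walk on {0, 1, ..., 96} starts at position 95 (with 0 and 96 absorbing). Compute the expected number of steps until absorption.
E[τ | X_0 = 95] = 95

Let v_k = E[τ | X_0 = k]. Boundary: v_0 = v_96 = 0. Recurrence: v_k = 1 + (v_{k-1} + v_{k+1})/2 for 1 ≤ k ≤ 95. The particular solution to v_k − (v_{k-1} + v_{k+1})/2 = 1 is v_k = −k^2. Adding homogeneous solution A + B k and matching boundaries gives v_k = k (96 − k). Substituting k = 95: v_95 = 95 · 1 = 95.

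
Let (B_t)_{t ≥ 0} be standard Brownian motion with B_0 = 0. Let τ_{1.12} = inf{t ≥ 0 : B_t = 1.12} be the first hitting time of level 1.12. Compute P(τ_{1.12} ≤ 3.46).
P(τ_{1.12} ≤ 3.46) = 2(1 − Φ(1.12/√3.46)) = 2(1 − Φ(0.6021)) ≈ 0.5471

By the reflection principle for standard BM, P(τ_b ≤ t) = 2 · P(B_t ≥ b). Since B_t ~ N(0, t), P(B_t ≥ 1.12) = 1 − Φ(1.12/√t) = 1 − Φ(1.12/√3.46) = 1 − Φ(0.6021) ≈ 0.27355. Doubling: P(τ_{1.12} ≤ 3.46) ≈ 2 · 0.27355 = 0.54710 ≈ 0.5471.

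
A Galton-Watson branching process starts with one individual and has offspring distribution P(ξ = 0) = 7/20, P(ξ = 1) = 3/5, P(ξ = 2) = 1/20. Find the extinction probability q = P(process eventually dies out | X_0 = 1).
q = 1

Mean offspring μ = 0·7/20 + 1·3/5 + 2·1/20 = 7/10 ≤ 1. For μ ≤ 1 with offspring not concentrated at 1, the Galton-Watson process goes extinct almost surely, so q = 1.
(Algebraic check: The pgf is f(s) = 7/20 + 3/5·s + 1/20·s². The extinction probability q is the smallest fixed point of f in [0, 1]. Setting s = f(s):
  1/20·s² + (3/5 − 1)·s + 7/20 = 0
  1/20·s² − (7/20 + 1/20)·s + 7/20 = 0
which factors as (s − 1)·(1/20·s − 7/20) = 0, giving roots s = 1 and s = (7/20)/(1/20) = 7. Since 7 ≥ 1, the smallest root in [0, 1] is s = 1.)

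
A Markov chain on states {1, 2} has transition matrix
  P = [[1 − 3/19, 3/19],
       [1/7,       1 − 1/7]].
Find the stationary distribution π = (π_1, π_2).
π_1 = 19/40, π_2 = 21/40

Solve πP = π with π_1 + π_2 = 1. From πP = π: π_1 · (1 − 3/19) + π_2 · 1/7 = π_1 ⇒ π_2 · 1/7 = π_1 · 3/19 ⇒ π_2/π_1 = (3/19)/(1/7) = 21/19. Together with π_1 + π_2 = 1:
  π_1 = (1/7)/(3/19 + 1/7) = (1/7)/(40/133) = 19/40,
  π_2 = (3/19)/(3/19 + 1/7) = (3/19)/(40/133) = 21/40.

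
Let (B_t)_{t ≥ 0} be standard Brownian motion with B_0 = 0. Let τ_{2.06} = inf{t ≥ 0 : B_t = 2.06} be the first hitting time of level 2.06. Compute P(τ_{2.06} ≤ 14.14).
P(τ_{2.06} ≤ 14.14) = 2(1 − Φ(2.06/√14.14)) = 2(1 − Φ(0.5478)) ≈ 0.5838

By the reflection principle for standard BM, P(τ_b ≤ t) = 2 · P(B_t ≥ b). Since B_t ~ N(0, t), P(B_t ≥ 2.06) = 1 − Φ(2.06/√t) = 1 − Φ(2.06/√14.14) = 1 − Φ(0.5478) ≈ 0.29191. Doubling: P(τ_{2.06} ≤ 14.14) ≈ 2 · 0.29191 = 0.58382 ≈ 0.5838.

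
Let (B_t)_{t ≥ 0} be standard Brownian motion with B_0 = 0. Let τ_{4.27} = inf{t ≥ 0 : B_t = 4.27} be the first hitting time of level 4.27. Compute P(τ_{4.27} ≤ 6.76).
P(τ_{4.27} ≤ 6.76) = 2(1 − Φ(4.27/√6.76)) = 2(1 − Φ(1.6423)) ≈ 0.1005

By the reflection principle for standard BM, P(τ_b ≤ t) = 2 · P(B_t ≥ b). Since B_t ~ N(0, t), P(B_t ≥ 4.27) = 1 − Φ(4.27/√t) = 1 − Φ(4.27/√6.76) = 1 − Φ(1.6423) ≈ 0.05026. Doubling: P(τ_{4.27} ≤ 6.76) ≈ 2 · 0.05026 = 0.10052 ≈ 0.1005.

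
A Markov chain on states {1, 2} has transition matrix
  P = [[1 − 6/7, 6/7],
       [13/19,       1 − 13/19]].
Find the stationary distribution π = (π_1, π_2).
π_1 = 91/205, π_2 = 114/205

Solve πP = π with π_1 + π_2 = 1. From πP = π: π_1 · (1 − 6/7) + π_2 · 13/19 = π_1 ⇒ π_2 · 13/19 = π_1 · 6/7 ⇒ π_2/π_1 = (6/7)/(13/19) = 114/91. Together with π_1 + π_2 = 1:
  π_1 = (13/19)/(6/7 + 13/19) = (13/19)/(205/133) = 91/205,
  π_2 = (6/7)/(6/7 + 13/19) = (6/7)/(205/133) = 114/205.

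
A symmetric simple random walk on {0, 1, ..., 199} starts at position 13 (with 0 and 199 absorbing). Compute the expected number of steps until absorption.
E[τ | X_0 = 13] = 2418

Let v_k = E[τ | X_0 = k]. Boundary: v_0 = v_199 = 0. Recurrence: v_k = 1 + (v_{k-1} + v_{k+1})/2 for 1 ≤ k ≤ 198. The particular solution to v_k − (v_{k-1} + v_{k+1})/2 = 1 is v_k = −k^2. Adding homogeneous solution A + B k and matching boundaries gives v_k = k (199 − k). Substituting k = 13: v_13 = 13 · 186 = 2418.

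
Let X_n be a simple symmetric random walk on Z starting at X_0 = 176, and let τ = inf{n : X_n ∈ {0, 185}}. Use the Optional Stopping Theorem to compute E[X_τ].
E[X_τ] = 176

X_n is a martingale and τ is a bounded-mean stopping time (indeed τ is finite a.s. with bounded expectation since the walk is in a bounded region). By the OST, E[X_τ] = E[X_0] = 176. Equivalently: E[X_τ] = 185 · P(hit 185 first) + 0 · P(hit 0 first) = 185 · (176/185) = 176.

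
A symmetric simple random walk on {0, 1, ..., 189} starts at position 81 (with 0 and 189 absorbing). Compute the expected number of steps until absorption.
E[τ | X_0 = 81] = 8748

Let v_k = E[τ | X_0 = k]. Boundary: v_0 = v_189 = 0. Recurrence: v_k = 1 + (v_{k-1} + v_{k+1})/2 for 1 ≤ k ≤ 188. The particular solution to v_k − (v_{k-1} + v_{k+1})/2 = 1 is v_k = −k^2. Adding homogeneous solution A + B k and matching boundaries gives v_k = k (189 − k). Substituting k = 81: v_81 = 81 · 108 = 8748.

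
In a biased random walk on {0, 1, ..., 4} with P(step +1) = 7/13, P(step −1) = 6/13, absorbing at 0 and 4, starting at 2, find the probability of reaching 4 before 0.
P(hit 4 before 0) = (1 − (6/7)^2) / (1 − (6/7)^4) = 49/85

Let u_k denote P(reach 4 before 0 | start at k). Boundary: u_0 = 0, u_4 = 1. Recurrence: u_k = 7/13·u_{k+1} + 6/13·u_{k-1} for 1 ≤ k ≤ 3. Try u_k = A + B·r^k with r = q/p = (6/13)/(7/13) = 6/7. Substitution satisfies the recurrence; boundary conditions give:
  u_k = (1 − r^k) / (1 − r^N) = (1 − (6/7)^2) / (1 − (6/7)^4) = 49/85.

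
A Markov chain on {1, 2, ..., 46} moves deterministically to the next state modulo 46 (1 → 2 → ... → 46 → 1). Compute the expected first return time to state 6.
E[T_6 | X_0 = 6] = 46

The chain cycles deterministically, so starting at state 6 it returns in exactly 46 steps. Equivalently, the stationary distribution is uniform π_j = 1/46 for every state j, so by Kac's formula E[T_6] = 1/π_6 = 46.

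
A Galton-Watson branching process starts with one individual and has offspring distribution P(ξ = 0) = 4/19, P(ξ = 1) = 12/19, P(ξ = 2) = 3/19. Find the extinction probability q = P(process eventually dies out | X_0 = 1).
q = 1

Mean offspring μ = 0·4/19 + 1·12/19 + 2·3/19 = 18/19 ≤ 1. For μ ≤ 1 with offspring not concentrated at 1, the Galton-Watson process goes extinct almost surely, so q = 1.
(Algebraic check: The pgf is f(s) = 4/19 + 12/19·s + 3/19·s². The extinction probability q is the smallest fixed point of f in [0, 1]. Setting s = f(s):
  3/19·s² + (12/19 − 1)·s + 4/19 = 0
  3/19·s² − (4/19 + 3/19)·s + 4/19 = 0
which factors as (s − 1)·(3/19·s − 4/19) = 0, giving roots s = 1 and s = (4/19)/(3/19) = 4/3. Since 4/3 ≥ 1, the smallest root in [0, 1] is s = 1.)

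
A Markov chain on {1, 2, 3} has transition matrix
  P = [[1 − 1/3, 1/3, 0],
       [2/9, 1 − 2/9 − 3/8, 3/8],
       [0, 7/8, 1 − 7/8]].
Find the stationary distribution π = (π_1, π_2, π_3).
π = (7/22, 21/44, 9/44)

This is a birth-death chain on three states, which satisfies detailed balance: π_1 · P_{12} = π_2 · P_{21} and π_2 · P_{23} = π_3 · P_{32}.
From π_1 · 1/3 = π_2 · 2/9: π_2/π_1 = (1/3)/(2/9) = 3/2.
From π_2 · 3/8 = π_3 · 7/8: π_3/π_2 = (3/8)/(7/8) = 3/7.
Take π_1 proportional to 1; then unnormalized π = (1, 3/2, 9/14). Normalize by dividing by the sum 22/7:
  π = (7/22, 21/44, 9/44).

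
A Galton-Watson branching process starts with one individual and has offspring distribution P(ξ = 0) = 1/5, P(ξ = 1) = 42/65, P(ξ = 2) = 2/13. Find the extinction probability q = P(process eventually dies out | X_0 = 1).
q = 1

Mean offspring μ = 0·1/5 + 1·42/65 + 2·2/13 = 62/65 ≤ 1. For μ ≤ 1 with offspring not concentrated at 1, the Galton-Watson process goes extinct almost surely, so q = 1.
(Algebraic check: The pgf is f(s) = 1/5 + 42/65·s + 2/13·s². The extinction probability q is the smallest fixed point of f in [0, 1]. Setting s = f(s):
  2/13·s² + (42/65 − 1)·s + 1/5 = 0
  2/13·s² − (1/5 + 2/13)·s + 1/5 = 0
which factors as (s − 1)·(2/13·s − 1/5) = 0, giving roots s = 1 and s = (1/5)/(2/13) = 13/10. Since 13/10 ≥ 1, the smallest root in [0, 1] is s = 1.)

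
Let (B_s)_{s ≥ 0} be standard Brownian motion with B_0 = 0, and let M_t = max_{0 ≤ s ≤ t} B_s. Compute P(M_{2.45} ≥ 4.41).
P(M_{2.45} ≥ 4.41) = 2·P(B_{2.45} ≥ 4.41) = 2(1 − Φ(4.41/√2.45)) ≈ 0.0048

By the reflection principle for Brownian motion, P(M_t ≥ a) = 2 · P(B_t ≥ a) for a ≥ 0. Since B_t ~ N(0, t), P(B_t ≥ 4.41) = 1 − Φ(4.41/√t) = 1 − Φ(4.41/√2.45) = 1 − Φ(2.8174). So
  P(M_{2.45} ≥ 4.41) = 2(1 − Φ(2.8174)) ≈ 0.0048.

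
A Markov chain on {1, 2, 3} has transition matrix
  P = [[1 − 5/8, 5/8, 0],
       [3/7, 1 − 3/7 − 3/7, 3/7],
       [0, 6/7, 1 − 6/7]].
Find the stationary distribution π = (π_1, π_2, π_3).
π = (16/51, 70/153, 35/153)

This is a birth-death chain on three states, which satisfies detailed balance: π_1 · P_{12} = π_2 · P_{21} and π_2 · P_{23} = π_3 · P_{32}.
From π_1 · 5/8 = π_2 · 3/7: π_2/π_1 = (5/8)/(3/7) = 35/24.
From π_2 · 3/7 = π_3 · 6/7: π_3/π_2 = (3/7)/(6/7) = 1/2.
Take π_1 proportional to 1; then unnormalized π = (1, 35/24, 35/48). Normalize by dividing by the sum 51/16:
  π = (16/51, 70/153, 35/153).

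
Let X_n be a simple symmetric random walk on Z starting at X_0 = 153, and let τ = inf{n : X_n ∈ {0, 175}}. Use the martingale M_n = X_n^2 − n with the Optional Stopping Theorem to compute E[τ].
E[τ] = 3366

M_n = X_n^2 − n is a martingale (since E[X_{n+1}^2 | F_n] = X_n^2 + 1). By OST (τ has finite mean in a bounded region), E[M_τ] = E[M_0] = X_0^2 − 0 = 153^2 = 23409. Also E[M_τ] = E[X_τ^2] − E[τ]. The walk exits at 0 or 175, with P(hit 175 first) = 153/175, so E[X_τ^2] = 175^2 · 153/175 + 0 = 26775. Thus E[τ] = E[X_τ^2] − E[M_τ] = 26775 − 23409 = 3366 = 153(175 − 153) = 3366.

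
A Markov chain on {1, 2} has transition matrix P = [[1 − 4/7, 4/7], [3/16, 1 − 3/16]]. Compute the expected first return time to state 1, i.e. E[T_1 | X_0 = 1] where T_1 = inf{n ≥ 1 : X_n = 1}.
E[T_1 | X_0 = 1] = 1/π_1 = 85/21

For an irreducible recurrent Markov chain with stationary distribution π, E[T_i | X_0 = i] = 1/π_i (Kac's formula). Here π_1 = (3/16)/(4/7 + 3/16) = (3/16)/(85/112) = 21/85, so E[T_1 | X_0 = 1] = 1/π_1 = (4/7 + 3/16)/(3/16) = (85/112)/(3/16) = 85/21.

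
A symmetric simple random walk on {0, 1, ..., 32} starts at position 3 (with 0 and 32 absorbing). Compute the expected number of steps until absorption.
E[τ | X_0 = 3] = 87

Let v_k = E[τ | X_0 = k]. Boundary: v_0 = v_32 = 0. Recurrence: v_k = 1 + (v_{k-1} + v_{k+1})/2 for 1 ≤ k ≤ 31. The particular solution to v_k − (v_{k-1} + v_{k+1})/2 = 1 is v_k = −k^2. Adding homogeneous solution A + B k and matching boundaries gives v_k = k (32 − k). Substituting k = 3: v_3 = 3 · 29 = 87.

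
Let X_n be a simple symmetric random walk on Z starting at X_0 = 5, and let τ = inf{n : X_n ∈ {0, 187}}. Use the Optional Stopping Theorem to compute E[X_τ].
E[X_τ] = 5

X_n is a martingale and τ is a bounded-mean stopping time (indeed τ is finite a.s. with bounded expectation since the walk is in a bounded region). By the OST, E[X_τ] = E[X_0] = 5. Equivalently: E[X_τ] = 187 · P(hit 187 first) + 0 · P(hit 0 first) = 187 · (5/187) = 5.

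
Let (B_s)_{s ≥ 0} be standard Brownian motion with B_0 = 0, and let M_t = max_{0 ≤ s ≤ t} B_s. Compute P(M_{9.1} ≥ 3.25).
P(M_{9.1} ≥ 3.25) = 2·P(B_{9.1} ≥ 3.25) = 2(1 − Φ(3.25/√9.1)) ≈ 0.2813

By the reflection principle for Brownian motion, P(M_t ≥ a) = 2 · P(B_t ≥ a) for a ≥ 0. Since B_t ~ N(0, t), P(B_t ≥ 3.25) = 1 − Φ(3.25/√t) = 1 − Φ(3.25/√9.1) = 1 − Φ(1.0774). So
  P(M_{9.1} ≥ 3.25) = 2(1 − Φ(1.0774)) ≈ 0.2813.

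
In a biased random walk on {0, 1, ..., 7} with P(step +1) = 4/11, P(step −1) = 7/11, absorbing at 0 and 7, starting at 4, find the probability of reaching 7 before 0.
P(hit 7 before 0) = (1 − (7/4)^4) / (1 − (7/4)^7) = 45760/269053

Let u_k denote P(reach 7 before 0 | start at k). Boundary: u_0 = 0, u_7 = 1. Recurrence: u_k = 4/11·u_{k+1} + 7/11·u_{k-1} for 1 ≤ k ≤ 6. Try u_k = A + B·r^k with r = q/p = (7/11)/(4/11) = 7/4. Substitution satisfies the recurrence; boundary conditions give:
  u_k = (1 − r^k) / (1 − r^N) = (1 − (7/4)^4) / (1 − (7/4)^7) = 45760/269053.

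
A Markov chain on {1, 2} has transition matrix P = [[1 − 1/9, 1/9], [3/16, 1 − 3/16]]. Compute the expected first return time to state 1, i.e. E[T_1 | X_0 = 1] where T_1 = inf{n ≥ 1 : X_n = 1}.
E[T_1 | X_0 = 1] = 1/π_1 = 43/27

For an irreducible recurrent Markov chain with stationary distribution π, E[T_i | X_0 = i] = 1/π_i (Kac's formula). Here π_1 = (3/16)/(1/9 + 3/16) = (3/16)/(43/144) = 27/43, so E[T_1 | X_0 = 1] = 1/π_1 = (1/9 + 3/16)/(3/16) = (43/144)/(3/16) = 43/27.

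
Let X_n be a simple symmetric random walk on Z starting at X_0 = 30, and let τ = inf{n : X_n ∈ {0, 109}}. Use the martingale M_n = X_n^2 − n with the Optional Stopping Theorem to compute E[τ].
E[τ] = 2370

M_n = X_n^2 − n is a martingale (since E[X_{n+1}^2 | F_n] = X_n^2 + 1). By OST (τ has finite mean in a bounded region), E[M_τ] = E[M_0] = X_0^2 − 0 = 30^2 = 900. Also E[M_τ] = E[X_τ^2] − E[τ]. The walk exits at 0 or 109, with P(hit 109 first) = 30/109, so E[X_τ^2] = 109^2 · 30/109 + 0 = 3270. Thus E[τ] = E[X_τ^2] − E[M_τ] = 3270 − 900 = 2370 = 30(109 − 30) = 2370.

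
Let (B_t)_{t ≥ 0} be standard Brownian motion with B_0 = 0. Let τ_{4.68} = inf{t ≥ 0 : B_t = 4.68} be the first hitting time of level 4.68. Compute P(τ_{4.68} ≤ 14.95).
P(τ_{4.68} ≤ 14.95) = 2(1 − Φ(4.68/√14.95)) = 2(1 − Φ(1.2104)) ≈ 0.2261

By the reflection principle for standard BM, P(τ_b ≤ t) = 2 · P(B_t ≥ b). Since B_t ~ N(0, t), P(B_t ≥ 4.68) = 1 − Φ(4.68/√t) = 1 − Φ(4.68/√14.95) = 1 − Φ(1.2104) ≈ 0.11306. Doubling: P(τ_{4.68} ≤ 14.95) ≈ 2 · 0.11306 = 0.22612 ≈ 0.2261.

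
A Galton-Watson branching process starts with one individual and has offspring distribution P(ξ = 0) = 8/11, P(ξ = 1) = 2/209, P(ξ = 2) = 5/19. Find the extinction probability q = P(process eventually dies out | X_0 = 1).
q = 1

Mean offspring μ = 0·8/11 + 1·2/209 + 2·5/19 = 112/209 ≤ 1. For μ ≤ 1 with offspring not concentrated at 1, the Galton-Watson process goes extinct almost surely, so q = 1.
(Algebraic check: The pgf is f(s) = 8/11 + 2/209·s + 5/19·s². The extinction probability q is the smallest fixed point of f in [0, 1]. Setting s = f(s):
  5/19·s² + (2/209 − 1)·s + 8/11 = 0
  5/19·s² − (8/11 + 5/19)·s + 8/11 = 0
which factors as (s − 1)·(5/19·s − 8/11) = 0, giving roots s = 1 and s = (8/11)/(5/19) = 152/55. Since 152/55 ≥ 1, the smallest root in [0, 1] is s = 1.)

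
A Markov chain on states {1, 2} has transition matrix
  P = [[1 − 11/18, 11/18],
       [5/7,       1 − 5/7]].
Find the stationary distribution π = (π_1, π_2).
π_1 = 90/167, π_2 = 77/167

Solve πP = π with π_1 + π_2 = 1. From πP = π: π_1 · (1 − 11/18) + π_2 · 5/7 = π_1 ⇒ π_2 · 5/7 = π_1 · 11/18 ⇒ π_2/π_1 = (11/18)/(5/7) = 77/90. Together with π_1 + π_2 = 1:
  π_1 = (5/7)/(11/18 + 5/7) = (5/7)/(167/126) = 90/167,
  π_2 = (11/18)/(11/18 + 5/7) = (11/18)/(167/126) = 77/167.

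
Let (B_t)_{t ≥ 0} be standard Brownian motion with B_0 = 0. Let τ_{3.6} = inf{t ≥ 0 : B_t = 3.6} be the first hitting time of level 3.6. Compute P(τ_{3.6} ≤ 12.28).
P(τ_{3.6} ≤ 12.28) = 2(1 − Φ(3.6/√12.28)) = 2(1 − Φ(1.0273)) ≈ 0.3043

By the reflection principle for standard BM, P(τ_b ≤ t) = 2 · P(B_t ≥ b). Since B_t ~ N(0, t), P(B_t ≥ 3.6) = 1 − Φ(3.6/√t) = 1 − Φ(3.6/√12.28) = 1 − Φ(1.0273) ≈ 0.15214. Doubling: P(τ_{3.6} ≤ 12.28) ≈ 2 · 0.15214 = 0.30428 ≈ 0.3043.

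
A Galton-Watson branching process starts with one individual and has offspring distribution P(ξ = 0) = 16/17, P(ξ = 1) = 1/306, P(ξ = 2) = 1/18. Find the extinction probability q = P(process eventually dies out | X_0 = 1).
q = 1

Mean offspring μ = 0·16/17 + 1·1/306 + 2·1/18 = 35/306 ≤ 1. For μ ≤ 1 with offspring not concentrated at 1, the Galton-Watson process goes extinct almost surely, so q = 1.
(Algebraic check: The pgf is f(s) = 16/17 + 1/306·s + 1/18·s². The extinction probability q is the smallest fixed point of f in [0, 1]. Setting s = f(s):
  1/18·s² + (1/306 − 1)·s + 16/17 = 0
  1/18·s² − (16/17 + 1/18)·s + 16/17 = 0
which factors as (s − 1)·(1/18·s − 16/17) = 0, giving roots s = 1 and s = (16/17)/(1/18) = 288/17. Since 288/17 ≥ 1, the smallest root in [0, 1] is s = 1.)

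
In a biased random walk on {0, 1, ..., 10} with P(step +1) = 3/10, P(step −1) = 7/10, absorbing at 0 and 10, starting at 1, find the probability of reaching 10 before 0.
P(hit 10 before 0) = (1 − (7/3)^1) / (1 − (7/3)^10) = 19683/70604050

Let u_k denote P(reach 10 before 0 | start at k). Boundary: u_0 = 0, u_10 = 1. Recurrence: u_k = 3/10·u_{k+1} + 7/10·u_{k-1} for 1 ≤ k ≤ 9. Try u_k = A + B·r^k with r = q/p = (7/10)/(3/10) = 7/3. Substitution satisfies the recurrence; boundary conditions give:
  u_k = (1 − r^k) / (1 − r^N) = (1 − (7/3)^1) / (1 − (7/3)^10) = 19683/70604050.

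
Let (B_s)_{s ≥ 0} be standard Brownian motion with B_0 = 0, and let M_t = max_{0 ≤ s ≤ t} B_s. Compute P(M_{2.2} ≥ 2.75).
P(M_{2.2} ≥ 2.75) = 2·P(B_{2.2} ≥ 2.75) = 2(1 − Φ(2.75/√2.2)) ≈ 0.0637

By the reflection principle for Brownian motion, P(M_t ≥ a) = 2 · P(B_t ≥ a) for a ≥ 0. Since B_t ~ N(0, t), P(B_t ≥ 2.75) = 1 − Φ(2.75/√t) = 1 − Φ(2.75/√2.2) = 1 − Φ(1.8540). So
  P(M_{2.2} ≥ 2.75) = 2(1 − Φ(1.8540)) ≈ 0.0637.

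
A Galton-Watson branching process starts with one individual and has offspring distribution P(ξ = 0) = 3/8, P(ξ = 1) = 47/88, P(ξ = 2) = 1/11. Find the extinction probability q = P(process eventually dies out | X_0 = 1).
q = 1

Mean offspring μ = 0·3/8 + 1·47/88 + 2·1/11 = 63/88 ≤ 1. For μ ≤ 1 with offspring not concentrated at 1, the Galton-Watson process goes extinct almost surely, so q = 1.
(Algebraic check: The pgf is f(s) = 3/8 + 47/88·s + 1/11·s². The extinction probability q is the smallest fixed point of f in [0, 1]. Setting s = f(s):
  1/11·s² + (47/88 − 1)·s + 3/8 = 0
  1/11·s² − (3/8 + 1/11)·s + 3/8 = 0
which factors as (s − 1)·(1/11·s − 3/8) = 0, giving roots s = 1 and s = (3/8)/(1/11) = 33/8. Since 33/8 ≥ 1, the smallest root in [0, 1] is s = 1.)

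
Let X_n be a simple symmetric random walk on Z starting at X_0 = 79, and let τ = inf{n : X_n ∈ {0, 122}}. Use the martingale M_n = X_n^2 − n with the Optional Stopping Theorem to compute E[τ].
E[τ] = 3397

M_n = X_n^2 − n is a martingale (since E[X_{n+1}^2 | F_n] = X_n^2 + 1). By OST (τ has finite mean in a bounded region), E[M_τ] = E[M_0] = X_0^2 − 0 = 79^2 = 6241. Also E[M_τ] = E[X_τ^2] − E[τ]. The walk exits at 0 or 122, with P(hit 122 first) = 79/122, so E[X_τ^2] = 122^2 · 79/122 + 0 = 9638. Thus E[τ] = E[X_τ^2] − E[M_τ] = 9638 − 6241 = 3397 = 79(122 − 79) = 3397.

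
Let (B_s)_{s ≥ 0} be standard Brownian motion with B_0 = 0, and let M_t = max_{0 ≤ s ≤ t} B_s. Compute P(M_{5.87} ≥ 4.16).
P(M_{5.87} ≥ 4.16) = 2·P(B_{5.87} ≥ 4.16) = 2(1 − Φ(4.16/√5.87)) ≈ 0.0860

By the reflection principle for Brownian motion, P(M_t ≥ a) = 2 · P(B_t ≥ a) for a ≥ 0. Since B_t ~ N(0, t), P(B_t ≥ 4.16) = 1 − Φ(4.16/√t) = 1 − Φ(4.16/√5.87) = 1 − Φ(1.7170). So
  P(M_{5.87} ≥ 4.16) = 2(1 − Φ(1.7170)) ≈ 0.0860.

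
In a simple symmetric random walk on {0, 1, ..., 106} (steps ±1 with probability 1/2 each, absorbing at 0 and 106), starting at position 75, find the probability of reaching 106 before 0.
P(hit 106 before 0) = 75/106

Let u_k = P(hit 106 before 0 | start at k). Then u_0 = 0, u_106 = 1, and u_k = u_{k-1}/2 + u_{k+1}/2 for 1 ≤ k ≤ 105. This harmonic recurrence is solved by u_k = k/106, giving u_75 = 75/106.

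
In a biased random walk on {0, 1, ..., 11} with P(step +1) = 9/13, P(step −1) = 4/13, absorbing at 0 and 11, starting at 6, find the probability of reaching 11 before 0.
P(hit 11 before 0) = (1 − (4/9)^6) / (1 − (4/9)^11) = 6227838981/6275373061

Let u_k denote P(reach 11 before 0 | start at k). Boundary: u_0 = 0, u_11 = 1. Recurrence: u_k = 9/13·u_{k+1} + 4/13·u_{k-1} for 1 ≤ k ≤ 10. Try u_k = A + B·r^k with r = q/p = (4/13)/(9/13) = 4/9. Substitution satisfies the recurrence; boundary conditions give:
  u_k = (1 − r^k) / (1 − r^N) = (1 − (4/9)^6) / (1 − (4/9)^11) = 6227838981/6275373061.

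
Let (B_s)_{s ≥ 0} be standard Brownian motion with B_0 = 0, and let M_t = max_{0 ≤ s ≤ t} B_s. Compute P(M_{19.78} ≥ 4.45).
P(M_{19.78} ≥ 4.45) = 2·P(B_{19.78} ≥ 4.45) = 2(1 − Φ(4.45/√19.78)) ≈ 0.3170

By the reflection principle for Brownian motion, P(M_t ≥ a) = 2 · P(B_t ≥ a) for a ≥ 0. Since B_t ~ N(0, t), P(B_t ≥ 4.45) = 1 − Φ(4.45/√t) = 1 − Φ(4.45/√19.78) = 1 − Φ(1.0006). So
  P(M_{19.78} ≥ 4.45) = 2(1 − Φ(1.0006)) ≈ 0.3170.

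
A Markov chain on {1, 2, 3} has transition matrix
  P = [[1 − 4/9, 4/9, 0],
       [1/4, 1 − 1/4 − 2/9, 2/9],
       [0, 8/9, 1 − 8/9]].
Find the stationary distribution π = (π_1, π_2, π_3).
π = (9/29, 16/29, 4/29)

This is a birth-death chain on three states, which satisfies detailed balance: π_1 · P_{12} = π_2 · P_{21} and π_2 · P_{23} = π_3 · P_{32}.
From π_1 · 4/9 = π_2 · 1/4: π_2/π_1 = (4/9)/(1/4) = 16/9.
From π_2 · 2/9 = π_3 · 8/9: π_3/π_2 = (2/9)/(8/9) = 1/4.
Take π_1 proportional to 1; then unnormalized π = (1, 16/9, 4/9). Normalize by dividing by the sum 29/9:
  π = (9/29, 16/29, 4/29).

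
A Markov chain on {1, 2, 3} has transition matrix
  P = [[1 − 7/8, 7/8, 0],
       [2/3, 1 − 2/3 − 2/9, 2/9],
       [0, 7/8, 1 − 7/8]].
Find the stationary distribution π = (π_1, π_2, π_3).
π = (48/127, 63/127, 16/127)

This is a birth-death chain on three states, which satisfies detailed balance: π_1 · P_{12} = π_2 · P_{21} and π_2 · P_{23} = π_3 · P_{32}.
From π_1 · 7/8 = π_2 · 2/3: π_2/π_1 = (7/8)/(2/3) = 21/16.
From π_2 · 2/9 = π_3 · 7/8: π_3/π_2 = (2/9)/(7/8) = 16/63.
Take π_1 proportional to 1; then unnormalized π = (1, 21/16, 1/3). Normalize by dividing by the sum 127/48:
  π = (48/127, 63/127, 16/127).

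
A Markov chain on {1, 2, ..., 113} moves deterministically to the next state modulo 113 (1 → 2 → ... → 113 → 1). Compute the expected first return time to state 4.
E[T_4 | X_0 = 4] = 113

The chain cycles deterministically, so starting at state 4 it returns in exactly 113 steps. Equivalently, the stationary distribution is uniform π_j = 1/113 for every state j, so by Kac's formula E[T_4] = 1/π_4 = 113.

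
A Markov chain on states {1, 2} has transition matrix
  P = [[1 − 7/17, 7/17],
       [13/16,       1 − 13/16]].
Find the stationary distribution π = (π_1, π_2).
π_1 = 221/333, π_2 = 112/333

Solve πP = π with π_1 + π_2 = 1. From πP = π: π_1 · (1 − 7/17) + π_2 · 13/16 = π_1 ⇒ π_2 · 13/16 = π_1 · 7/17 ⇒ π_2/π_1 = (7/17)/(13/16) = 112/221. Together with π_1 + π_2 = 1:
  π_1 = (13/16)/(7/17 + 13/16) = (13/16)/(333/272) = 221/333,
  π_2 = (7/17)/(7/17 + 13/16) = (7/17)/(333/272) = 112/333.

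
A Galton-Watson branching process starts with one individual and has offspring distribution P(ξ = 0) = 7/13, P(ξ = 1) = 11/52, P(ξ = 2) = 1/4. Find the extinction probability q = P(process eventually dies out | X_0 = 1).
q = 1

Mean offspring μ = 0·7/13 + 1·11/52 + 2·1/4 = 37/52 ≤ 1. For μ ≤ 1 with offspring not concentrated at 1, the Galton-Watson process goes extinct almost surely, so q = 1.
(Algebraic check: The pgf is f(s) = 7/13 + 11/52·s + 1/4·s². The extinction probability q is the smallest fixed point of f in [0, 1]. Setting s = f(s):
  1/4·s² + (11/52 − 1)·s + 7/13 = 0
  1/4·s² − (7/13 + 1/4)·s + 7/13 = 0
which factors as (s − 1)·(1/4·s − 7/13) = 0, giving roots s = 1 and s = (7/13)/(1/4) = 28/13. Since 28/13 ≥ 1, the smallest root in [0, 1] is s = 1.)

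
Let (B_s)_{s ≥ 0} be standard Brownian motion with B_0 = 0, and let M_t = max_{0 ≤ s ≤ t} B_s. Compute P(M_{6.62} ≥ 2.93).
P(M_{6.62} ≥ 2.93) = 2·P(B_{6.62} ≥ 2.93) = 2(1 − Φ(2.93/√6.62)) ≈ 0.2548

By the reflection principle for Brownian motion, P(M_t ≥ a) = 2 · P(B_t ≥ a) for a ≥ 0. Since B_t ~ N(0, t), P(B_t ≥ 2.93) = 1 − Φ(2.93/√t) = 1 − Φ(2.93/√6.62) = 1 − Φ(1.1388). So
  P(M_{6.62} ≥ 2.93) = 2(1 − Φ(1.1388)) ≈ 0.2548.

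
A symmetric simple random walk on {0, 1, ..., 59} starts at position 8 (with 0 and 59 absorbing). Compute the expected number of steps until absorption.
E[τ | X_0 = 8] = 408

Let v_k = E[τ | X_0 = k]. Boundary: v_0 = v_59 = 0. Recurrence: v_k = 1 + (v_{k-1} + v_{k+1})/2 for 1 ≤ k ≤ 58. The particular solution to v_k − (v_{k-1} + v_{k+1})/2 = 1 is v_k = −k^2. Adding homogeneous solution A + B k and matching boundaries gives v_k = k (59 − k). Substituting k = 8: v_8 = 8 · 51 = 408.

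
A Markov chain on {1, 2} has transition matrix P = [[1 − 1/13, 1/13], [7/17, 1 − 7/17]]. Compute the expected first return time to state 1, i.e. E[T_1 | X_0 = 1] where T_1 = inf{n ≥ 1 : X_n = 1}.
E[T_1 | X_0 = 1] = 1/π_1 = 108/91

For an irreducible recurrent Markov chain with stationary distribution π, E[T_i | X_0 = i] = 1/π_i (Kac's formula). Here π_1 = (7/17)/(1/13 + 7/17) = (7/17)/(108/221) = 91/108, so E[T_1 | X_0 = 1] = 1/π_1 = (1/13 + 7/17)/(7/17) = (108/221)/(7/17) = 108/91.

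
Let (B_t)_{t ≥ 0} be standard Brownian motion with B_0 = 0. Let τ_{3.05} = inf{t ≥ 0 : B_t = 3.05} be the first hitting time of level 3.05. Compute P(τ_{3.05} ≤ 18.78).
P(τ_{3.05} ≤ 18.78) = 2(1 − Φ(3.05/√18.78)) = 2(1 − Φ(0.7038)) ≈ 0.4816

By the reflection principle for standard BM, P(τ_b ≤ t) = 2 · P(B_t ≥ b). Since B_t ~ N(0, t), P(B_t ≥ 3.05) = 1 − Φ(3.05/√t) = 1 − Φ(3.05/√18.78) = 1 − Φ(0.7038) ≈ 0.24078. Doubling: P(τ_{3.05} ≤ 18.78) ≈ 2 · 0.24078 = 0.48156 ≈ 0.4816.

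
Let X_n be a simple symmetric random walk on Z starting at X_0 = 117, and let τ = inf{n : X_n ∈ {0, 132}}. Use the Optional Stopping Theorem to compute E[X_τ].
E[X_τ] = 117

X_n is a martingale and τ is a bounded-mean stopping time (indeed τ is finite a.s. with bounded expectation since the walk is in a bounded region). By the OST, E[X_τ] = E[X_0] = 117. Equivalently: E[X_τ] = 132 · P(hit 132 first) + 0 · P(hit 0 first) = 132 · (117/132) = 117.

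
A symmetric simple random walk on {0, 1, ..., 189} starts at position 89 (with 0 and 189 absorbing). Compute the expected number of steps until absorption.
E[τ | X_0 = 89] = 8900

Let v_k = E[τ | X_0 = k]. Boundary: v_0 = v_189 = 0. Recurrence: v_k = 1 + (v_{k-1} + v_{k+1})/2 for 1 ≤ k ≤ 188. The particular solution to v_k − (v_{k-1} + v_{k+1})/2 = 1 is v_k = −k^2. Adding homogeneous solution A + B k and matching boundaries gives v_k = k (189 − k). Substituting k = 89: v_89 = 89 · 100 = 8900.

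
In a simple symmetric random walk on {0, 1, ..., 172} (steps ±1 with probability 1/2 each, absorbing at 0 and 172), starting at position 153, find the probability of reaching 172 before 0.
P(hit 172 before 0) = 153/172

Let u_k = P(hit 172 before 0 | start at k). Then u_0 = 0, u_172 = 1, and u_k = u_{k-1}/2 + u_{k+1}/2 for 1 ≤ k ≤ 171. This harmonic recurrence is solved by u_k = k/172, giving u_153 = 153/172.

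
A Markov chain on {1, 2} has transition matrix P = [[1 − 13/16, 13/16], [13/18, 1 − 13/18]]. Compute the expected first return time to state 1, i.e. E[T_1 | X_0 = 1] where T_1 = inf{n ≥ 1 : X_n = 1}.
E[T_1 | X_0 = 1] = 1/π_1 = 17/8

For an irreducible recurrent Markov chain with stationary distribution π, E[T_i | X_0 = i] = 1/π_i (Kac's formula). Here π_1 = (13/18)/(13/16 + 13/18) = (13/18)/(221/144) = 8/17, so E[T_1 | X_0 = 1] = 1/π_1 = (13/16 + 13/18)/(13/18) = (221/144)/(13/18) = 17/8.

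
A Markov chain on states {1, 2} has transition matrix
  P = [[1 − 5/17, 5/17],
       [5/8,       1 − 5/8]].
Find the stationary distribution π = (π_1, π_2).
π_1 = 17/25, π_2 = 8/25

Solve πP = π with π_1 + π_2 = 1. From πP = π: π_1 · (1 − 5/17) + π_2 · 5/8 = π_1 ⇒ π_2 · 5/8 = π_1 · 5/17 ⇒ π_2/π_1 = (5/17)/(5/8) = 8/17. Together with π_1 + π_2 = 1:
  π_1 = (5/8)/(5/17 + 5/8) = (5/8)/(125/136) = 17/25,
  π_2 = (5/17)/(5/17 + 5/8) = (5/17)/(125/136) = 8/25.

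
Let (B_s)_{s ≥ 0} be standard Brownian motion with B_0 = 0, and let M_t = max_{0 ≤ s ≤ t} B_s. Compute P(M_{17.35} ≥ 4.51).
P(M_{17.35} ≥ 4.51) = 2·P(B_{17.35} ≥ 4.51) = 2(1 − Φ(4.51/√17.35)) ≈ 0.2789

By the reflection principle for Brownian motion, P(M_t ≥ a) = 2 · P(B_t ≥ a) for a ≥ 0. Since B_t ~ N(0, t), P(B_t ≥ 4.51) = 1 − Φ(4.51/√t) = 1 − Φ(4.51/√17.35) = 1 − Φ(1.0827). So
  P(M_{17.35} ≥ 4.51) = 2(1 − Φ(1.0827)) ≈ 0.2789.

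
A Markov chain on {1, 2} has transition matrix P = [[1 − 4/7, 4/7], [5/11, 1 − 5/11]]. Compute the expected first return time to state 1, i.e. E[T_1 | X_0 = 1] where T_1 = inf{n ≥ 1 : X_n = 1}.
E[T_1 | X_0 = 1] = 1/π_1 = 79/35

For an irreducible recurrent Markov chain with stationary distribution π, E[T_i | X_0 = i] = 1/π_i (Kac's formula). Here π_1 = (5/11)/(4/7 + 5/11) = (5/11)/(79/77) = 35/79, so E[T_1 | X_0 = 1] = 1/π_1 = (4/7 + 5/11)/(5/11) = (79/77)/(5/11) = 79/35.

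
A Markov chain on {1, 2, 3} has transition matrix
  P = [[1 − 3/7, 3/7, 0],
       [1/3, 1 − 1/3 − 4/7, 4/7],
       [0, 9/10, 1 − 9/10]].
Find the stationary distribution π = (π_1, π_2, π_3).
π = (49/152, 63/152, 5/19)

This is a birth-death chain on three states, which satisfies detailed balance: π_1 · P_{12} = π_2 · P_{21} and π_2 · P_{23} = π_3 · P_{32}.
From π_1 · 3/7 = π_2 · 1/3: π_2/π_1 = (3/7)/(1/3) = 9/7.
From π_2 · 4/7 = π_3 · 9/10: π_3/π_2 = (4/7)/(9/10) = 40/63.
Take π_1 proportional to 1; then unnormalized π = (1, 9/7, 40/49). Normalize by dividing by the sum 152/49:
  π = (49/152, 63/152, 5/19).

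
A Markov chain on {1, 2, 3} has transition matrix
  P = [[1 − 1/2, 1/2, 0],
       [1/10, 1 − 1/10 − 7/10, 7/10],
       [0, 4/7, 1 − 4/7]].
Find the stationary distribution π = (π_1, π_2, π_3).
π = (8/97, 40/97, 49/97)

This is a birth-death chain on three states, which satisfies detailed balance: π_1 · P_{12} = π_2 · P_{21} and π_2 · P_{23} = π_3 · P_{32}.
From π_1 · 1/2 = π_2 · 1/10: π_2/π_1 = (1/2)/(1/10) = 5.
From π_2 · 7/10 = π_3 · 4/7: π_3/π_2 = (7/10)/(4/7) = 49/40.
Take π_1 proportional to 1; then unnormalized π = (1, 5, 49/8). Normalize by dividing by the sum 97/8:
  π = (8/97, 40/97, 49/97).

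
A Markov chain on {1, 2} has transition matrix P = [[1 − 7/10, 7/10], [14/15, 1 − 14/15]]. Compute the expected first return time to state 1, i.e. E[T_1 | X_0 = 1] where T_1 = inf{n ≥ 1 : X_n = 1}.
E[T_1 | X_0 = 1] = 1/π_1 = 7/4

For an irreducible recurrent Markov chain with stationary distribution π, E[T_i | X_0 = i] = 1/π_i (Kac's formula). Here π_1 = (14/15)/(7/10 + 14/15) = (14/15)/(49/30) = 4/7, so E[T_1 | X_0 = 1] = 1/π_1 = (7/10 + 14/15)/(14/15) = (49/30)/(14/15) = 7/4.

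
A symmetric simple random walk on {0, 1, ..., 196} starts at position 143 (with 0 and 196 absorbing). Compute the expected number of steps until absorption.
E[τ | X_0 = 143] = 7579

Let v_k = E[τ | X_0 = k]. Boundary: v_0 = v_196 = 0. Recurrence: v_k = 1 + (v_{k-1} + v_{k+1})/2 for 1 ≤ k ≤ 195. The particular solution to v_k − (v_{k-1} + v_{k+1})/2 = 1 is v_k = −k^2. Adding homogeneous solution A + B k and matching boundaries gives v_k = k (196 − k). Substituting k = 143: v_143 = 143 · 53 = 7579.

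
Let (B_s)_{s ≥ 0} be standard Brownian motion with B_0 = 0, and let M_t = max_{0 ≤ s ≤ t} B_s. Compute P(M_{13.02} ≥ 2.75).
P(M_{13.02} ≥ 2.75) = 2·P(B_{13.02} ≥ 2.75) = 2(1 − Φ(2.75/√13.02)) ≈ 0.4460

By the reflection principle for Brownian motion, P(M_t ≥ a) = 2 · P(B_t ≥ a) for a ≥ 0. Since B_t ~ N(0, t), P(B_t ≥ 2.75) = 1 − Φ(2.75/√t) = 1 − Φ(2.75/√13.02) = 1 − Φ(0.7621). So
  P(M_{13.02} ≥ 2.75) = 2(1 − Φ(0.7621)) ≈ 0.4460.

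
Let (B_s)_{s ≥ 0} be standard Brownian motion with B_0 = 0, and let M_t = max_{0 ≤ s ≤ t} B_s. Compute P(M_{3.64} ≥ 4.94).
P(M_{3.64} ≥ 4.94) = 2·P(B_{3.64} ≥ 4.94) = 2(1 − Φ(4.94/√3.64)) ≈ 0.0096

By the reflection principle for Brownian motion, P(M_t ≥ a) = 2 · P(B_t ≥ a) for a ≥ 0. Since B_t ~ N(0, t), P(B_t ≥ 4.94) = 1 − Φ(4.94/√t) = 1 − Φ(4.94/√3.64) = 1 − Φ(2.5893). So
  P(M_{3.64} ≥ 4.94) = 2(1 − Φ(2.5893)) ≈ 0.0096.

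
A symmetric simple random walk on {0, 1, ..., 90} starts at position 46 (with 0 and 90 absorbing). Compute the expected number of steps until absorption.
E[τ | X_0 = 46] = 2024

Let v_k = E[τ | X_0 = k]. Boundary: v_0 = v_90 = 0. Recurrence: v_k = 1 + (v_{k-1} + v_{k+1})/2 for 1 ≤ k ≤ 89. The particular solution to v_k − (v_{k-1} + v_{k+1})/2 = 1 is v_k = −k^2. Adding homogeneous solution A + B k and matching boundaries gives v_k = k (90 − k). Substituting k = 46: v_46 = 46 · 44 = 2024.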